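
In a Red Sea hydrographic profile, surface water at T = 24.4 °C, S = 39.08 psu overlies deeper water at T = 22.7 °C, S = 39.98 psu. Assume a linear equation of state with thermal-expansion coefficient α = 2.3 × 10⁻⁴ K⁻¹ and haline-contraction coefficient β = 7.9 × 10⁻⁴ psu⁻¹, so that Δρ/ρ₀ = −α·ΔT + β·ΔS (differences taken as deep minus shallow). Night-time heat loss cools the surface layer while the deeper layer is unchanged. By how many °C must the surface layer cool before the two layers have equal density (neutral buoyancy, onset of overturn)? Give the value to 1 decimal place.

4.8 °C

Neutral buoyancy requires Δρ = 0, i.e. −α(T_deep − T_surf′) + β(S_deep − S_surf) = 0.
T_surf′ = T_deep − (β/α)·ΔS = 22.7 − (7.9 × 10⁻⁴/2.3 × 10⁻⁴)·(+0.90) = 19.609 °C.
Cooling required: 24.4 − (19.609) = 4.791 °C.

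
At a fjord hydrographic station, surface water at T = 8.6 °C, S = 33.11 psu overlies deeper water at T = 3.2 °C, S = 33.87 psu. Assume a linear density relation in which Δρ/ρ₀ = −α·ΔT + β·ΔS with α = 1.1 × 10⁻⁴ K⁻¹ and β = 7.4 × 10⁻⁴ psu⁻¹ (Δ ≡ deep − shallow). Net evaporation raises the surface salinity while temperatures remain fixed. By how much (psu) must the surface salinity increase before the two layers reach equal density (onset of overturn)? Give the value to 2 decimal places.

Neutral buoyancy requires −α(T_deep − T_surf) + β(S_deep − S_surf′) = 0.
S_surf′ = S_deep − (α/β)·ΔT = 33.87 − (1.1 × 10⁻⁴/7.4 × 10⁻⁴)·(-5.4) = 34.6727 psu.
Increase required: 34.6727 − 33.11 = 1.5627 psu.

1.56 psu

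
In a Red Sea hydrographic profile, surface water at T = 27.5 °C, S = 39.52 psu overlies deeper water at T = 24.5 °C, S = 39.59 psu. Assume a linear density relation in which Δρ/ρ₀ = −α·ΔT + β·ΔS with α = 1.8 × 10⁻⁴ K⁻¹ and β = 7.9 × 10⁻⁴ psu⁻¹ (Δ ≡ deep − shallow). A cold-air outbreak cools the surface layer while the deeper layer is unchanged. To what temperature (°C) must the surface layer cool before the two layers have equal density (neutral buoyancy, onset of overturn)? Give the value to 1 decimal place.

Neutral buoyancy requires Δρ = 0, i.e. −α(T_deep − T_surf′) + β(S_deep − S_surf) = 0.
T_surf′ = T_deep − (β/α)·ΔS = 24.5 − (7.9 × 10⁻⁴/1.8 × 10⁻⁴)·(+0.07) = 24.193 °C.
Cooling required: 27.5 − (24.193) = 3.307 °C.

24.2 °C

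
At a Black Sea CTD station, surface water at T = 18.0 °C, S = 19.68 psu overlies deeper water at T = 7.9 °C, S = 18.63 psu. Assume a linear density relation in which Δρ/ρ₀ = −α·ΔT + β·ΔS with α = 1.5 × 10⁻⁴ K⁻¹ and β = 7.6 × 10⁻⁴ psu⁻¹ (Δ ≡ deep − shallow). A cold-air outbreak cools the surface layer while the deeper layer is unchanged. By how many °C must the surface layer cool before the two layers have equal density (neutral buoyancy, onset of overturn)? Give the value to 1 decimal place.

4.8 °C

Neutral buoyancy requires Δρ = 0, i.e. −α(T_deep − T_surf′) + β(S_deep − S_surf) = 0.
T_surf′ = T_deep − (β/α)·ΔS = 7.9 − (7.6 × 10⁻⁴/1.5 × 10⁻⁴)·(-1.05) = 13.220 °C.
Cooling required: 18.0 − (13.220) = 4.780 °C.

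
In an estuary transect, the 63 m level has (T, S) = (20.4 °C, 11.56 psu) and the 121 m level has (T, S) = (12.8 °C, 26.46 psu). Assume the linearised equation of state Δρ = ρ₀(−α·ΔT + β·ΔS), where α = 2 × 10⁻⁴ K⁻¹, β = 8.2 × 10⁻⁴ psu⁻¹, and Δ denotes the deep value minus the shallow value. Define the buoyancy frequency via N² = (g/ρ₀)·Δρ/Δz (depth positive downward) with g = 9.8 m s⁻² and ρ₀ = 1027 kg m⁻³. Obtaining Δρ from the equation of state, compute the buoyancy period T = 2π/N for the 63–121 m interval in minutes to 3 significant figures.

ΔT = -7.6 K, ΔS = +14.90 psu (deep − shallow).
Δρ/ρ₀ = −αΔT + βΔS = 1.52 × 10⁻³ + 0.012218 = 0.013738, so Δρ ≈ 14.11 kg m⁻³.
N² = (g/ρ₀)·Δρ/Δz = g·(Δρ/ρ₀)/Δz = 9.8 × 0.013738 / 58 = 2.3212 × 10⁻³ s⁻².
N = √(2.3212 × 10⁻³) = 0.048179 rad s⁻¹ → T = 2π/N = 130.41 s = 2.1735 min ≈ 2.17 min.

2.17 min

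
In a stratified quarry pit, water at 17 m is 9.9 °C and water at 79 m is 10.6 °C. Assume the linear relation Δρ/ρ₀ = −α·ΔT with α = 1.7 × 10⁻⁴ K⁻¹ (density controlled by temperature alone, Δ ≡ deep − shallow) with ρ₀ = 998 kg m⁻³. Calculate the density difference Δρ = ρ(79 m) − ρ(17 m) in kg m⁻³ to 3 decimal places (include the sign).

ΔT = +0.7 K, Δρ/ρ₀ = −αΔT = -1.19 × 10⁻⁴.
Δρ = 998 × (-1.19 × 10⁻⁴) = -0.119 kg m⁻³.
Negative Δρ: lighter below, statically unstable.

-0.119 kg m⁻³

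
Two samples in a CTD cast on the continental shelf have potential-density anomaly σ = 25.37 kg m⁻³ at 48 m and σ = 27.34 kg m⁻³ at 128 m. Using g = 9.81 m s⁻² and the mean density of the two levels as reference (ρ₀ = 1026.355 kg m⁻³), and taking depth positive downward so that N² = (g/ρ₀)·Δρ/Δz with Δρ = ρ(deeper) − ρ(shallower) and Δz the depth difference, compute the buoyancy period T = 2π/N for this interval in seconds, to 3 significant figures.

410 s

Δρ = 1027.34 − 1025.37 = 1.97 kg m⁻³ over Δz = 128 − 48 = 80 m.
N² = (9.81/1026.355) × (1.97/80) = 2.3537 × 10⁻⁴ s⁻².
N = √(2.3537 × 10⁻⁴) = 0.015342 rad s⁻¹, so T = 2π/N = 409.54 s ≈ 410 s.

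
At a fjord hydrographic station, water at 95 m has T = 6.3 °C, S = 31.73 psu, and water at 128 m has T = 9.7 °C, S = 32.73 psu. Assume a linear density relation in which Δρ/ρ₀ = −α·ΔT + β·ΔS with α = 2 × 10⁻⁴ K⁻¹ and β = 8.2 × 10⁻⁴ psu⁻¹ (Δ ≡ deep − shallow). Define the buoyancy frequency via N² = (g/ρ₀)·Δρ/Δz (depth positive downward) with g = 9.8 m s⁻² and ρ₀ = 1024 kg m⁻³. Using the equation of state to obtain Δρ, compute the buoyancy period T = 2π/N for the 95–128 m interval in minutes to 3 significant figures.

16.2 min

ΔT = +3.4 K, ΔS = +1.00 psu (deep − shallow).
Δρ/ρ₀ = −αΔT + βΔS = -6.80 × 10⁻⁴ + 8.20 × 10⁻⁴ = 1.40 × 10⁻⁴, so Δρ ≈ 0.1434 kg m⁻³.
N² = (g/ρ₀)·Δρ/Δz = g·(Δρ/ρ₀)/Δz = 9.8 × 1.40 × 10⁻⁴ / 33 = 4.1576 × 10⁻⁵ s⁻².
N = √(4.1576 × 10⁻⁵) = 6.4479 × 10⁻³ rad s⁻¹ → T = 2π/N = 974.45 s = 16.241 min ≈ 16.2 min.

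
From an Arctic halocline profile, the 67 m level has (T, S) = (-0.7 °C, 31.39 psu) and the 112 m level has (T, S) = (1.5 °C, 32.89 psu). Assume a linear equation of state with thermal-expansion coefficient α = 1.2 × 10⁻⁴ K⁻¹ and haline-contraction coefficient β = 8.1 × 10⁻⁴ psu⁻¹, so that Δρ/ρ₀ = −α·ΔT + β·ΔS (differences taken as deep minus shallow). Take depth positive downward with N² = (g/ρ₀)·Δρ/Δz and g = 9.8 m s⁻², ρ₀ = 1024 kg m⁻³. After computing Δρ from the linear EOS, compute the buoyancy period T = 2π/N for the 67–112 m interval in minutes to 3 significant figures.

7.28 min

ΔT = +2.2 K, ΔS = +1.50 psu (deep − shallow).
Δρ/ρ₀ = −αΔT + βΔS = -2.64 × 10⁻⁴ + 1.215 × 10⁻³ = 9.51 × 10⁻⁴, so Δρ ≈ 0.9738 kg m⁻³.
N² = (g/ρ₀)·Δρ/Δz = g·(Δρ/ρ₀)/Δz = 9.8 × 9.51 × 10⁻⁴ / 45 = 2.0711 × 10⁻⁴ s⁻².
N = √(2.0711 × 10⁻⁴) = 0.014391 rad s⁻¹ → T = 2π/N = 436.61 s = 7.2768 min ≈ 7.28 min.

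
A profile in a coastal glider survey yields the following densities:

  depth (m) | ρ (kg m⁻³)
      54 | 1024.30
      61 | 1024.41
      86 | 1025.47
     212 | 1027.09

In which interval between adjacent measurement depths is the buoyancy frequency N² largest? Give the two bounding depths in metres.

61–86 m

Compute the density gradient over each adjacent pair:
  54–61 m: Δρ/Δz = 0.11/7 = 0.016 kg m⁻⁴
  61–86 m: Δρ/Δz = 1.06/25 = 0.042 kg m⁻⁴
  86–212 m: Δρ/Δz = 1.62/126 = 0.013 kg m⁻⁴
The largest gradient is in the 61–86 m interval — the pycnocline.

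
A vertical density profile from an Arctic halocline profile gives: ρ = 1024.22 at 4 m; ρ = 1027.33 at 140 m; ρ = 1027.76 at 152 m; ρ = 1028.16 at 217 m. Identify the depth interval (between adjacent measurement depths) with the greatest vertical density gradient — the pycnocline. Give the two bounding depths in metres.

140–152 m

Compute the density gradient over each adjacent pair:
  4–140 m: Δρ/Δz = 3.11/136 = 0.023 kg m⁻⁴
  140–152 m: Δρ/Δz = 0.43/12 = 0.036 kg m⁻⁴
  152–217 m: Δρ/Δz = 0.40/65 = 6.2 × 10⁻³ kg m⁻⁴
The largest gradient is in the 140–152 m interval — the pycnocline.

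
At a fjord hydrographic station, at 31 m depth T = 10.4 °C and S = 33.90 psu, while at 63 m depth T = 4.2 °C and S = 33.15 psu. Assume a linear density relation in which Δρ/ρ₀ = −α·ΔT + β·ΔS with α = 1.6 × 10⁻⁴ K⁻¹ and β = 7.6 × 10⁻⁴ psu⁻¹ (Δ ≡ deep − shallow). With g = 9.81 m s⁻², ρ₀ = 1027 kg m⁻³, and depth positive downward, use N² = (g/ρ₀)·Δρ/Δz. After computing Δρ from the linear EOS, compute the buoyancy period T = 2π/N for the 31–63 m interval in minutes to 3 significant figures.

ΔT = -6.2 K, ΔS = -0.75 psu (deep − shallow).
Δρ/ρ₀ = −αΔT + βΔS = 9.92 × 10⁻⁴ − 5.70 × 10⁻⁴ = 4.22 × 10⁻⁴, so Δρ ≈ 0.4334 kg m⁻³.
N² = (g/ρ₀)·Δρ/Δz = g·(Δρ/ρ₀)/Δz = 9.81 × 4.22 × 10⁻⁴ / 32 = 1.2937 × 10⁻⁴ s⁻².
N = √(1.2937 × 10⁻⁴) = 0.011374 rad s⁻¹ → T = 2π/N = 552.42 s = 9.2070 min ≈ 9.21 min.

9.21 min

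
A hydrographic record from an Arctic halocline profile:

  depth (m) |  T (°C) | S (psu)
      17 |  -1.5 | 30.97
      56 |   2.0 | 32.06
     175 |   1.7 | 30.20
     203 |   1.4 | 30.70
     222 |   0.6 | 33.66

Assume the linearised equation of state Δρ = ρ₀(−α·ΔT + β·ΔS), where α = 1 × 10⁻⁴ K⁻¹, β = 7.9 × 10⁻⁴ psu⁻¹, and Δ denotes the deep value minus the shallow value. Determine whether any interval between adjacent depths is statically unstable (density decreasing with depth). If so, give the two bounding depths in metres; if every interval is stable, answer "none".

56–175 m

Evaluate Δρ/ρ₀ = −αΔT + βΔS across each adjacent pair:
  17–56 m: −αΔT+βΔS = −(1 × 10⁻⁴)(+3.5)+(7.9 × 10⁻⁴)(+1.09) = 5.1 × 10⁻⁴ → stable
  56–175 m: −αΔT+βΔS = −(1 × 10⁻⁴)(-0.3)+(7.9 × 10⁻⁴)(-1.86) = -1.4 × 10⁻³ → UNSTABLE
  175–203 m: −αΔT+βΔS = −(1 × 10⁻⁴)(-0.3)+(7.9 × 10⁻⁴)(+0.50) = 4.3 × 10⁻⁴ → stable
  203–222 m: −αΔT+βΔS = −(1 × 10⁻⁴)(-0.8)+(7.9 × 10⁻⁴)(+2.96) = 2.4 × 10⁻³ → stable
The 56–175 m interval has Δρ < 0: lighter water underlies denser water.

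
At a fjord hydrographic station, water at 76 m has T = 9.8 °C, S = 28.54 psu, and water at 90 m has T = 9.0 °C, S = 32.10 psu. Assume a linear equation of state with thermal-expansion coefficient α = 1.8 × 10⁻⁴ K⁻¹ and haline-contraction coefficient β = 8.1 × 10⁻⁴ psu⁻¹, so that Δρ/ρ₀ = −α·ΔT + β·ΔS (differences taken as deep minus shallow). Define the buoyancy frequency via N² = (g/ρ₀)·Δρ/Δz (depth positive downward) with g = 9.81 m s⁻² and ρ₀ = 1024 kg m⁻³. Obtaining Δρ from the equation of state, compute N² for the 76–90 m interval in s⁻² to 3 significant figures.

2.12 × 10⁻³ s⁻²

ΔT = -0.8 K, ΔS = +3.56 psu (deep − shallow).
Δρ/ρ₀ = −αΔT + βΔS = 1.44 × 10⁻⁴ + 2.8836 × 10⁻³ = 3.0276 × 10⁻³, so Δρ ≈ 3.100 kg m⁻³.
N² = (g/ρ₀)·Δρ/Δz = g·(Δρ/ρ₀)/Δz = 9.81 × 3.0276 × 10⁻³ / 14 = 2.1215 × 10⁻³ s⁻² ≈ 2.12 × 10⁻³ s⁻².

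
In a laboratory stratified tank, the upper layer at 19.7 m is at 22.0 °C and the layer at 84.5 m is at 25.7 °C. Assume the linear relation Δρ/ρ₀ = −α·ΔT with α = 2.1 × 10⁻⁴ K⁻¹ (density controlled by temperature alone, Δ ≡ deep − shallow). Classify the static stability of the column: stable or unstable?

ΔT = 25.7 − 22.0 = +3.7 K, so Δρ/ρ₀ = −αΔT = -7.77 × 10⁻⁴.
Δρ/ρ₀ < 0, so Δρ < 0: deeper water is lighter → statically unstable; the column would overturn.

unstable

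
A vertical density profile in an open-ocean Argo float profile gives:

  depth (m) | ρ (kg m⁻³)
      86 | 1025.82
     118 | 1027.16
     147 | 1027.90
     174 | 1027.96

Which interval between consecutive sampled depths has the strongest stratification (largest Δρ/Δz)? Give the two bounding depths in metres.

Compute the density gradient over each adjacent pair:
  86–118 m: Δρ/Δz = 1.34/32 = 0.042 kg m⁻⁴
  118–147 m: Δρ/Δz = 0.74/29 = 0.026 kg m⁻⁴
  147–174 m: Δρ/Δz = 0.06/27 = 2.2 × 10⁻³ kg m⁻⁴
The largest gradient is in the 86–118 m interval — the pycnocline.

86–118 m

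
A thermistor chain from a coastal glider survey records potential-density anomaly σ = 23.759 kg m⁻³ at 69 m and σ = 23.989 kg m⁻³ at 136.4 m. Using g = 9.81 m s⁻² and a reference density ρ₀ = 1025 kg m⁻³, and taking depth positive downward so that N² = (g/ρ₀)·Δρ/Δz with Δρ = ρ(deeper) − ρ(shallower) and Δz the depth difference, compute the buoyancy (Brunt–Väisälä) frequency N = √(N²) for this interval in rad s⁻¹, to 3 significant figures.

Δρ = 1023.989 − 1023.759 = 0.230 kg m⁻³ over Δz = 136.4 − 69 = 67.4 m.
N² = (9.81/1025) × (0.230/67.4) = 3.2660 × 10⁻⁵ s⁻².
N = √(3.2660 × 10⁻⁵) = 5.7149 × 10⁻³ rad s⁻¹ ≈ 5.71 × 10⁻³ rad s⁻¹.

5.71 × 10⁻³ rad s⁻¹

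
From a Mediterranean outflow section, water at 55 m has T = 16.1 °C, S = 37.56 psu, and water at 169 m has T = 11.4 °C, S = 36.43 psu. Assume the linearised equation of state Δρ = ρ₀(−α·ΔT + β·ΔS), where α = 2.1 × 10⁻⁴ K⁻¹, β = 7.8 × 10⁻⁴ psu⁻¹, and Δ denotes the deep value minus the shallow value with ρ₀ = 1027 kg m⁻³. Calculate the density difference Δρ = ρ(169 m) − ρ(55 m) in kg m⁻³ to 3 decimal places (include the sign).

+0.108 kg m⁻³

ΔT = -4.7 K, ΔS = -1.13 psu (deep − shallow).
Δρ/ρ₀ = −(2.1 × 10⁻⁴)(-4.7) + (7.8 × 10⁻⁴)(-1.13) = 1.056 × 10⁻⁴.
Δρ = 1027 × (1.056 × 10⁻⁴) = +0.108 kg m⁻³.
Positive Δρ: denser below, stable.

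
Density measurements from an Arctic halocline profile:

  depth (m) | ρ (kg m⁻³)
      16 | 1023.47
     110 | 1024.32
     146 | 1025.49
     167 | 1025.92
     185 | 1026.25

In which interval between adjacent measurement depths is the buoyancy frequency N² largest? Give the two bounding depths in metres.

Compute the density gradient over each adjacent pair:
  16–110 m: Δρ/Δz = 0.85/94 = 9.0 × 10⁻³ kg m⁻⁴
  110–146 m: Δρ/Δz = 1.17/36 = 0.033 kg m⁻⁴
  146–167 m: Δρ/Δz = 0.43/21 = 0.020 kg m⁻⁴
  167–185 m: Δρ/Δz = 0.33/18 = 0.018 kg m⁻⁴
The largest gradient is in the 110–146 m interval — the pycnocline.

110–146 m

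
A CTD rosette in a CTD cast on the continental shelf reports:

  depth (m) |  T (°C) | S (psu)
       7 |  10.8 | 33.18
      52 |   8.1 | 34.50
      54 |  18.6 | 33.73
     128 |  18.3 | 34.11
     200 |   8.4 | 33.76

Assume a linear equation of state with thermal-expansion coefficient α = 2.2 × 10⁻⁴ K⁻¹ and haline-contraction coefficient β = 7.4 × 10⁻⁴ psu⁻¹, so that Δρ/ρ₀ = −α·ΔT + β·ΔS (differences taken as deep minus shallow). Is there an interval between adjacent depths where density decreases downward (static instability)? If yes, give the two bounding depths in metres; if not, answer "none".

52–54 m

Evaluate Δρ/ρ₀ = −αΔT + βΔS across each adjacent pair:
  7–52 m: −αΔT+βΔS = −(2.2 × 10⁻⁴)(-2.7)+(7.4 × 10⁻⁴)(+1.32) = 1.6 × 10⁻³ → stable
  52–54 m: −αΔT+βΔS = −(2.2 × 10⁻⁴)(+10.5)+(7.4 × 10⁻⁴)(-0.77) = -2.9 × 10⁻³ → UNSTABLE
  54–128 m: −αΔT+βΔS = −(2.2 × 10⁻⁴)(-0.3)+(7.4 × 10⁻⁴)(+0.38) = 3.5 × 10⁻⁴ → stable
  128–200 m: −αΔT+βΔS = −(2.2 × 10⁻⁴)(-9.9)+(7.4 × 10⁻⁴)(-0.35) = 1.9 × 10⁻³ → stable
The 52–54 m interval has Δρ < 0: lighter water underlies denser water.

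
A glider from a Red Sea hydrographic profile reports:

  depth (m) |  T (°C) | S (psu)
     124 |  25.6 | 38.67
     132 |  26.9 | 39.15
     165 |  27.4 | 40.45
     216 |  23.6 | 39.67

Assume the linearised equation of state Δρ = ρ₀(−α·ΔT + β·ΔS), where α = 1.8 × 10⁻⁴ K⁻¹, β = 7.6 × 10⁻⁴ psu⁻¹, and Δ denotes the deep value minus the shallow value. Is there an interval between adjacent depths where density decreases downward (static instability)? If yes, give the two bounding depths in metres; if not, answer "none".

none

Evaluate Δρ/ρ₀ = −αΔT + βΔS across each adjacent pair:
  124–132 m: −αΔT+βΔS = −(1.8 × 10⁻⁴)(+1.3)+(7.6 × 10⁻⁴)(+0.48) = 1.3 × 10⁻⁴ → stable
  132–165 m: −αΔT+βΔS = −(1.8 × 10⁻⁴)(+0.5)+(7.6 × 10⁻⁴)(+1.30) = 9.0 × 10⁻⁴ → stable
  165–216 m: −αΔT+βΔS = −(1.8 × 10⁻⁴)(-3.8)+(7.6 × 10⁻⁴)(-0.78) = 9.1 × 10⁻⁵ → stable
Every interval has Δρ > 0: the column is stably stratified throughout.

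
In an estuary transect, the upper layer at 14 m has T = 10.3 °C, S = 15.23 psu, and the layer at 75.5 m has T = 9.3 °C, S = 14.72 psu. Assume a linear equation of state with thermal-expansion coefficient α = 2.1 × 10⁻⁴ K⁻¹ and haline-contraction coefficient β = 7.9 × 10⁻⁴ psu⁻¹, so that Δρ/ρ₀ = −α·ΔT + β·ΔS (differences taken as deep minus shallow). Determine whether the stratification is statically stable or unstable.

unstable

ΔT = 9.3 − 10.3 = -1.0 K and ΔS = 14.72 − 15.23 = -0.51 psu (deep − shallow).
−αΔT = 2.10 × 10⁻⁴; βΔS = -4.029 × 10⁻⁴; sum Δρ/ρ₀ = -1.929 × 10⁻⁴.
Δρ/ρ₀ < 0, so Δρ < 0: deeper water is lighter → statically unstable; the column would overturn.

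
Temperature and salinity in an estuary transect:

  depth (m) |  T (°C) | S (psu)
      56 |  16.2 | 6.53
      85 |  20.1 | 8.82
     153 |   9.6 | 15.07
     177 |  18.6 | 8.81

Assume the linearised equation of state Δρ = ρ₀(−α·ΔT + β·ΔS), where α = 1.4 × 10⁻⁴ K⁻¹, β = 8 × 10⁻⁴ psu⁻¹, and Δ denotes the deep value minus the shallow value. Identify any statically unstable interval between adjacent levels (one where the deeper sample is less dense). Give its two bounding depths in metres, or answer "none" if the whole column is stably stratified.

153–177 m

Evaluate Δρ/ρ₀ = −αΔT + βΔS across each adjacent pair:
  56–85 m: −αΔT+βΔS = −(1.4 × 10⁻⁴)(+3.9)+(8 × 10⁻⁴)(+2.29) = 1.3 × 10⁻³ → stable
  85–153 m: −αΔT+βΔS = −(1.4 × 10⁻⁴)(-10.5)+(8 × 10⁻⁴)(+6.25) = 6.5 × 10⁻³ → stable
  153–177 m: −αΔT+βΔS = −(1.4 × 10⁻⁴)(+9.0)+(8 × 10⁻⁴)(-6.26) = -6.3 × 10⁻³ → UNSTABLE
The 153–177 m interval has Δρ < 0: lighter water underlies denser water.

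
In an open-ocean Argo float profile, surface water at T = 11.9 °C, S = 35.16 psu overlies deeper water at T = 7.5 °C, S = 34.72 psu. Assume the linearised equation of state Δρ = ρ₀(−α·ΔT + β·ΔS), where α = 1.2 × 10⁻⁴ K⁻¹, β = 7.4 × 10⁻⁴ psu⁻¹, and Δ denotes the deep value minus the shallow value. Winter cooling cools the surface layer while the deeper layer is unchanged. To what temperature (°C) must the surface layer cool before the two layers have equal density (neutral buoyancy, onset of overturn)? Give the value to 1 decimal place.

Neutral buoyancy requires Δρ = 0, i.e. −α(T_deep − T_surf′) + β(S_deep − S_surf) = 0.
T_surf′ = T_deep − (β/α)·ΔS = 7.5 − (7.4 × 10⁻⁴/1.2 × 10⁻⁴)·(-0.44) = 10.213 °C.
Cooling required: 11.9 − (10.213) = 1.687 °C.

10.2 °C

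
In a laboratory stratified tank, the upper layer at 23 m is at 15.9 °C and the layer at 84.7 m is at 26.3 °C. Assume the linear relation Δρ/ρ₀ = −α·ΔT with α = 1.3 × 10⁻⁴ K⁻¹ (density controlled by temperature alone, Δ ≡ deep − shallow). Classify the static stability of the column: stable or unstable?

ΔT = 26.3 − 15.9 = +10.4 K, so Δρ/ρ₀ = −αΔT = -1.352 × 10⁻³.
Δρ/ρ₀ < 0, so Δρ < 0: deeper water is lighter → statically unstable; the column would overturn.

unstable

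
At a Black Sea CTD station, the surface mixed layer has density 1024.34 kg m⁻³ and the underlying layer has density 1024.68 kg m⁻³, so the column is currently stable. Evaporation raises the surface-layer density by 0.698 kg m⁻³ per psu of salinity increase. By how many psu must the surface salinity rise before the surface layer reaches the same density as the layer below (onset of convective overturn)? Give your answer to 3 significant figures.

Density deficit of the surface layer: 1024.68 − 1024.34 = 0.34 kg m⁻³.
Required change = 0.34 / 0.698 = 0.487 psu.

0.487 psu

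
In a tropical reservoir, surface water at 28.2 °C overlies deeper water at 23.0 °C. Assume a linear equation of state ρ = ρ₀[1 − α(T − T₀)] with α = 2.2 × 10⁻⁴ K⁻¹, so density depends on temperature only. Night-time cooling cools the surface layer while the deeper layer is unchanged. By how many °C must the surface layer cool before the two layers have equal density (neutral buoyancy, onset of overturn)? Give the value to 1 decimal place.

With temperature the only control, equal density requires T_surf′ = T_deep.
T_surf′ = 23.0 °C.
Cooling required: 28.2 − 23.0 = 5.2 °C.

5.2 °C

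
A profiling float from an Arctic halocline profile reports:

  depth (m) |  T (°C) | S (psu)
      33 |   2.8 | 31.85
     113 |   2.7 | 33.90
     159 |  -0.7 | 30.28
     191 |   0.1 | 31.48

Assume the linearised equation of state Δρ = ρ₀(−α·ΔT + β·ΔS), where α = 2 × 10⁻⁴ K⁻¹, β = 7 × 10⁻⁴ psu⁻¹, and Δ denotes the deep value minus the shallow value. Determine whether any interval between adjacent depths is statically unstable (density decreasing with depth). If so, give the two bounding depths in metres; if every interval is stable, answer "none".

113–159 m

Evaluate Δρ/ρ₀ = −αΔT + βΔS across each adjacent pair:
  33–113 m: −αΔT+βΔS = −(2 × 10⁻⁴)(-0.1)+(7 × 10⁻⁴)(+2.05) = 1.5 × 10⁻³ → stable
  113–159 m: −αΔT+βΔS = −(2 × 10⁻⁴)(-3.4)+(7 × 10⁻⁴)(-3.62) = -1.9 × 10⁻³ → UNSTABLE
  159–191 m: −αΔT+βΔS = −(2 × 10⁻⁴)(+0.8)+(7 × 10⁻⁴)(+1.20) = 6.8 × 10⁻⁴ → stable
The 113–159 m interval has Δρ < 0: lighter water underlies denser water.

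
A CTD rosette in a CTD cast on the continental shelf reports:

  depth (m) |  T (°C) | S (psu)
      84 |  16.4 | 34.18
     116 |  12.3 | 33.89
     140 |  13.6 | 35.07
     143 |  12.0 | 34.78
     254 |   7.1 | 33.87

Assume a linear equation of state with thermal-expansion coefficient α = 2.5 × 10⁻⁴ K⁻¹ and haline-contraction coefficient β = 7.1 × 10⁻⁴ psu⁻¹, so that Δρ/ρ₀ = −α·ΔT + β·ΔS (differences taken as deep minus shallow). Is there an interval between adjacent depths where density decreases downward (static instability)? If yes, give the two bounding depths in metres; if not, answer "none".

none

Evaluate Δρ/ρ₀ = −αΔT + βΔS across each adjacent pair:
  84–116 m: −αΔT+βΔS = −(2.5 × 10⁻⁴)(-4.1)+(7.1 × 10⁻⁴)(-0.29) = 8.2 × 10⁻⁴ → stable
  116–140 m: −αΔT+βΔS = −(2.5 × 10⁻⁴)(+1.3)+(7.1 × 10⁻⁴)(+1.18) = 5.1 × 10⁻⁴ → stable
  140–143 m: −αΔT+βΔS = −(2.5 × 10⁻⁴)(-1.6)+(7.1 × 10⁻⁴)(-0.29) = 1.9 × 10⁻⁴ → stable
  143–254 m: −αΔT+βΔS = −(2.5 × 10⁻⁴)(-4.9)+(7.1 × 10⁻⁴)(-0.91) = 5.8 × 10⁻⁴ → stable
Every interval has Δρ > 0: the column is stably stratified throughout.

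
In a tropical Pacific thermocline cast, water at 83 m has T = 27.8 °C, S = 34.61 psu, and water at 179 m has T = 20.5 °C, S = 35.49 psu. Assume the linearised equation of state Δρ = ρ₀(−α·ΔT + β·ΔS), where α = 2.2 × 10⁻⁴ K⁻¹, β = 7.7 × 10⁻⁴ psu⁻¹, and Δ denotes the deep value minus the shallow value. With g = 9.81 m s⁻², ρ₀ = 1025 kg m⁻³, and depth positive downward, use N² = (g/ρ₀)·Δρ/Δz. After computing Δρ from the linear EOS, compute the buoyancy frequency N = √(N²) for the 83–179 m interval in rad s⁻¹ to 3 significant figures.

0.0153 rad s⁻¹

ΔT = -7.3 K, ΔS = +0.88 psu (deep − shallow).
Δρ/ρ₀ = −αΔT + βΔS = 1.606 × 10⁻³ + 6.776 × 10⁻⁴ = 2.2836 × 10⁻³, so Δρ ≈ 2.341 kg m⁻³.
N² = (g/ρ₀)·Δρ/Δz = g·(Δρ/ρ₀)/Δz = 9.81 × 2.2836 × 10⁻³ / 96 = 2.3336 × 10⁻⁴ s⁻².
N = √(2.3336 × 10⁻⁴) = 0.015276 rad s⁻¹ ≈ 0.0153 rad s⁻¹.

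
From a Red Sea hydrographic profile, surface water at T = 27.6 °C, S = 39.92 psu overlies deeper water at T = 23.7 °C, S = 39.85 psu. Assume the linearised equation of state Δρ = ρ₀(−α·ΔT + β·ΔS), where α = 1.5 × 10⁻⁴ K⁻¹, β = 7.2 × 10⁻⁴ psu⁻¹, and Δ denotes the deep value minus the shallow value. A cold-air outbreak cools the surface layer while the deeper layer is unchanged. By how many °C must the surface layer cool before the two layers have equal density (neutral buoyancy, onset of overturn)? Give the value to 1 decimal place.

Neutral buoyancy requires Δρ = 0, i.e. −α(T_deep − T_surf′) + β(S_deep − S_surf) = 0.
T_surf′ = T_deep − (β/α)·ΔS = 23.7 − (7.2 × 10⁻⁴/1.5 × 10⁻⁴)·(-0.07) = 24.036 °C.
Cooling required: 27.6 − (24.036) = 3.564 °C.

3.6 °C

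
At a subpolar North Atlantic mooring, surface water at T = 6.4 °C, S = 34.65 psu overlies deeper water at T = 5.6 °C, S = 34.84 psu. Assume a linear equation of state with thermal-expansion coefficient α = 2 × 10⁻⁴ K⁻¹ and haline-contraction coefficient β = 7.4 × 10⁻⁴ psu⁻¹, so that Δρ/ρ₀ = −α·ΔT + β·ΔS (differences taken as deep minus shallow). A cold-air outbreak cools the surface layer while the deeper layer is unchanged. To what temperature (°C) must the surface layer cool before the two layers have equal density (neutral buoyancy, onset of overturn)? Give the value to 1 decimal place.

Neutral buoyancy requires Δρ = 0, i.e. −α(T_deep − T_surf′) + β(S_deep − S_surf) = 0.
T_surf′ = T_deep − (β/α)·ΔS = 5.6 − (7.4 × 10⁻⁴/2 × 10⁻⁴)·(+0.19) = 4.897 °C.
Cooling required: 6.4 − (4.897) = 1.503 °C.

4.9 °C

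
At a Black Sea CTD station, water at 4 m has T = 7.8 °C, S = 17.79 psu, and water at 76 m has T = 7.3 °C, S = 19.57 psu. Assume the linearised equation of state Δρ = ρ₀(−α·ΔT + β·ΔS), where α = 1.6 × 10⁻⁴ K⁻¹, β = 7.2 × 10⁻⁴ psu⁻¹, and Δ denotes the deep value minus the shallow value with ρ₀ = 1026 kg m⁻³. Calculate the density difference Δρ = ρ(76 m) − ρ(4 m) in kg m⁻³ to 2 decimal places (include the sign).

ΔT = -0.5 K, ΔS = +1.78 psu (deep − shallow).
Δρ/ρ₀ = −(1.6 × 10⁻⁴)(-0.5) + (7.2 × 10⁻⁴)(+1.78) = 1.3616 × 10⁻³.
Δρ = 1026 × (1.3616 × 10⁻³) = +1.40 kg m⁻³.
Positive Δρ: denser below, stable.

+1.40 kg m⁻³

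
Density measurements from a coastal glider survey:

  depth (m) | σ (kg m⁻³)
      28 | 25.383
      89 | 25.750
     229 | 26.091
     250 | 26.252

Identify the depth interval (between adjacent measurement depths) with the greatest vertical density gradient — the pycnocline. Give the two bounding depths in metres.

Compute the density gradient over each adjacent pair:
  28–89 m: Δρ/Δz = 0.367/61 = 6.0 × 10⁻³ kg m⁻⁴
  89–229 m: Δρ/Δz = 0.341/140 = 2.4 × 10⁻³ kg m⁻⁴
  229–250 m: Δρ/Δz = 0.161/21 = 7.7 × 10⁻³ kg m⁻⁴
The largest gradient is in the 229–250 m interval — the pycnocline.

229–250 m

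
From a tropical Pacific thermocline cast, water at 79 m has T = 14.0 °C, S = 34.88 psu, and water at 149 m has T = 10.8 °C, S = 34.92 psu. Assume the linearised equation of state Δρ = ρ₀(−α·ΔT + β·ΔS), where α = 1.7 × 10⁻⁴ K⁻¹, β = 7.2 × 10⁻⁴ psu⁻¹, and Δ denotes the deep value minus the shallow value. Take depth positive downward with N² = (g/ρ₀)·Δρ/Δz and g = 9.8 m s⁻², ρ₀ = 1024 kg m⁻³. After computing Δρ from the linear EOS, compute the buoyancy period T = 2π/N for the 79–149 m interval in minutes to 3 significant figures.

11.7 min

ΔT = -3.2 K, ΔS = +0.04 psu (deep − shallow).
Δρ/ρ₀ = −αΔT + βΔS = 5.44 × 10⁻⁴ + 2.88 × 10⁻⁵ = 5.728 × 10⁻⁴, so Δρ ≈ 0.5865 kg m⁻³.
N² = (g/ρ₀)·Δρ/Δz = g·(Δρ/ρ₀)/Δz = 9.8 × 5.728 × 10⁻⁴ / 70 = 8.0192 × 10⁻⁵ s⁻².
N = √(8.0192 × 10⁻⁵) = 8.9550 × 10⁻³ rad s⁻¹ → T = 2π/N = 701.64 s = 11.694 min ≈ 11.7 min.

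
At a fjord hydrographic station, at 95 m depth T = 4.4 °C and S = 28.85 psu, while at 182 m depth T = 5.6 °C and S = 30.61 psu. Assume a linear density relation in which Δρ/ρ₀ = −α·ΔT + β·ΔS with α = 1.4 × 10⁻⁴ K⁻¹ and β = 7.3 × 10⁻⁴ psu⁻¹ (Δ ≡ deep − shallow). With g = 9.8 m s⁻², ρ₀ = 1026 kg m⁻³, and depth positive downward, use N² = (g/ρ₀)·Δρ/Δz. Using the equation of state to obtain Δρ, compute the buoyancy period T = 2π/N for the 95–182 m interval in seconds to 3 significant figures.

560 s

ΔT = +1.2 K, ΔS = +1.76 psu (deep − shallow).
Δρ/ρ₀ = −αΔT + βΔS = -1.68 × 10⁻⁴ + 1.2848 × 10⁻³ = 1.1168 × 10⁻³, so Δρ ≈ 1.146 kg m⁻³.
N² = (g/ρ₀)·Δρ/Δz = g·(Δρ/ρ₀)/Δz = 9.8 × 1.1168 × 10⁻³ / 87 = 1.2580 × 10⁻⁴ s⁻².
N = √(1.2580 × 10⁻⁴) = 0.011216 rad s⁻¹ → T = 2π/N = 560.20 s ≈ 560 s.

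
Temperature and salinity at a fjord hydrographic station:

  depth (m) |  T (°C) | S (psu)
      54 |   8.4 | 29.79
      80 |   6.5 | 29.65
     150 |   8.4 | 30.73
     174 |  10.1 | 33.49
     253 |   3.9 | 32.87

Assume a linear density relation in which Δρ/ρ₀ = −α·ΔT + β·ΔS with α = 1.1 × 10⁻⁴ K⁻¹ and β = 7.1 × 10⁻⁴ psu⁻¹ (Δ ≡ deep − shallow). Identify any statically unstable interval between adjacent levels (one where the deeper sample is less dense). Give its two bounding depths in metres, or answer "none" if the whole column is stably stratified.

Evaluate Δρ/ρ₀ = −αΔT + βΔS across each adjacent pair:
  54–80 m: −αΔT+βΔS = −(1.1 × 10⁻⁴)(-1.9)+(7.1 × 10⁻⁴)(-0.14) = 1.1 × 10⁻⁴ → stable
  80–150 m: −αΔT+βΔS = −(1.1 × 10⁻⁴)(+1.9)+(7.1 × 10⁻⁴)(+1.08) = 5.6 × 10⁻⁴ → stable
  150–174 m: −αΔT+βΔS = −(1.1 × 10⁻⁴)(+1.7)+(7.1 × 10⁻⁴)(+2.76) = 1.8 × 10⁻³ → stable
  174–253 m: −αΔT+βΔS = −(1.1 × 10⁻⁴)(-6.2)+(7.1 × 10⁻⁴)(-0.62) = 2.4 × 10⁻⁴ → stable
Every interval has Δρ > 0: the column is stably stratified throughout.

none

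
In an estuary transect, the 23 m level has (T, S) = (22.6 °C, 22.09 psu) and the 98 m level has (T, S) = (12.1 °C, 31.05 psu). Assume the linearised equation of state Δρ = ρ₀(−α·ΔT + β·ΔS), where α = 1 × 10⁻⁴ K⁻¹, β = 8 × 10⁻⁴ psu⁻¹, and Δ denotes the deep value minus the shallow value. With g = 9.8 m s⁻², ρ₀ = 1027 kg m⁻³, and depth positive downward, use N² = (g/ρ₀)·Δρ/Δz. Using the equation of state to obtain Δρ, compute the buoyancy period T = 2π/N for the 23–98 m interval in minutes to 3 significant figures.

ΔT = -10.5 K, ΔS = +8.96 psu (deep − shallow).
Δρ/ρ₀ = −αΔT + βΔS = 1.05 × 10⁻³ + 7.168 × 10⁻³ = 8.218 × 10⁻³, so Δρ ≈ 8.440 kg m⁻³.
N² = (g/ρ₀)·Δρ/Δz = g·(Δρ/ρ₀)/Δz = 9.8 × 8.218 × 10⁻³ / 75 = 1.0738 × 10⁻³ s⁻².
N = √(1.0738 × 10⁻³) = 0.032769 rad s⁻¹ → T = 2π/N = 191.74 s = 3.1957 min ≈ 3.20 min.

3.20 min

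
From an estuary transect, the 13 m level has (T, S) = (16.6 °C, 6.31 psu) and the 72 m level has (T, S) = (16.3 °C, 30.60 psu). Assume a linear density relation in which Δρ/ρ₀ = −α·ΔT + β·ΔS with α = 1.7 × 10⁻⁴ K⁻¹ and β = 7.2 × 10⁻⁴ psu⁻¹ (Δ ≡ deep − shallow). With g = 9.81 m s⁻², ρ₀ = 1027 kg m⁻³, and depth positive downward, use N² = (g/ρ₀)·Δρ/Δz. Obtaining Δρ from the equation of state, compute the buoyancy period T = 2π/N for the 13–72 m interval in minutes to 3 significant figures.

1.94 min

ΔT = -0.3 K, ΔS = +24.29 psu (deep − shallow).
Δρ/ρ₀ = −αΔT + βΔS = 5.10 × 10⁻⁵ + 0.0174888 = 0.0175398, so Δρ ≈ 18.01 kg m⁻³.
N² = (g/ρ₀)·Δρ/Δz = g·(Δρ/ρ₀)/Δz = 9.81 × 0.0175398 / 59 = 2.9164 × 10⁻³ s⁻².
N = √(2.9164 × 10⁻³) = 0.054004 rad s⁻¹ → T = 2π/N = 116.35 s = 1.9392 min ≈ 1.94 min.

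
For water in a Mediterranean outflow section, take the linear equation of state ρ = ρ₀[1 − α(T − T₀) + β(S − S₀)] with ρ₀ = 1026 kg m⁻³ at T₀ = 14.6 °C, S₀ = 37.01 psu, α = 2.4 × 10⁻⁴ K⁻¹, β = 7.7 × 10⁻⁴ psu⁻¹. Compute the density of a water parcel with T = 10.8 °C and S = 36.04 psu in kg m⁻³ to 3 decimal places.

1026.169 kg m⁻³

T − T₀ = -3.8 K, S − S₀ = -0.97 psu.
Bracket = 1 − α·(-3.8) + β·(-0.97) = 1 + (1.651 × 10⁻⁴) = 1.0001651.
ρ = 1026 × 1.0001651 = 1026.169 kg m⁻³.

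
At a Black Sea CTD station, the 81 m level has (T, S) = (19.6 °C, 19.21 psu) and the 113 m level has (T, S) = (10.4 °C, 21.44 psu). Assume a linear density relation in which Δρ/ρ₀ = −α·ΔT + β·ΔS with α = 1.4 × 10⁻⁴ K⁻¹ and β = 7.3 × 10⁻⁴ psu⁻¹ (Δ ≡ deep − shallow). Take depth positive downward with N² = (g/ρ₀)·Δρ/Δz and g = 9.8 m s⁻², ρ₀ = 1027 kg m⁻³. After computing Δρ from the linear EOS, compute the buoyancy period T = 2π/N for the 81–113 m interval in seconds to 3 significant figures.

210 s

ΔT = -9.2 K, ΔS = +2.23 psu (deep − shallow).
Δρ/ρ₀ = −αΔT + βΔS = 1.288 × 10⁻³ + 1.6279 × 10⁻³ = 2.9159 × 10⁻³, so Δρ ≈ 2.995 kg m⁻³.
N² = (g/ρ₀)·Δρ/Δz = g·(Δρ/ρ₀)/Δz = 9.8 × 2.9159 × 10⁻³ / 32 = 8.9299 × 10⁻⁴ s⁻².
N = √(8.9299 × 10⁻⁴) = 0.029883 rad s⁻¹ → T = 2π/N = 210.26 s ≈ 210 s.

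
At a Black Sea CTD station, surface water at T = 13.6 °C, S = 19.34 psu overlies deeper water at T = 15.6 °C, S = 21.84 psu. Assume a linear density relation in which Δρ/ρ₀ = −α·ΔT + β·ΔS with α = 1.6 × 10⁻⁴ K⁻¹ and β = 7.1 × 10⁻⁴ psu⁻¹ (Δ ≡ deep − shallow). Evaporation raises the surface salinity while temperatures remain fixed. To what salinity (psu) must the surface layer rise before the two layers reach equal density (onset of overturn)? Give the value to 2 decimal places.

21.39 psu

Neutral buoyancy requires −α(T_deep − T_surf) + β(S_deep − S_surf′) = 0.
S_surf′ = S_deep − (α/β)·ΔT = 21.84 − (1.6 × 10⁻⁴/7.1 × 10⁻⁴)·(+2.0) = 21.3893 psu.
Increase required: 21.3893 − 19.34 = 2.0493 psu.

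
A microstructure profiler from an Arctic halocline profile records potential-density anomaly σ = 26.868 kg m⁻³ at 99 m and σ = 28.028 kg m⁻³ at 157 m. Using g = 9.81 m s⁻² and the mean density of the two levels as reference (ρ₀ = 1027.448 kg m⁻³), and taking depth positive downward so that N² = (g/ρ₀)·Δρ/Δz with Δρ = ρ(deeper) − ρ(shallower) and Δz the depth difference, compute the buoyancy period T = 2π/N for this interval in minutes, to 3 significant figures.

Δρ = 1028.028 − 1026.868 = 1.160 kg m⁻³ over Δz = 157 − 99 = 58 m.
N² = (9.81/1027.448) × (1.160/58) = 1.9096 × 10⁻⁴ s⁻².
N = √(1.9096 × 10⁻⁴) = 0.013819 rad s⁻¹, so T = 2π/N = 454.68 s = 7.5780 min ≈ 7.58 min.

7.58 min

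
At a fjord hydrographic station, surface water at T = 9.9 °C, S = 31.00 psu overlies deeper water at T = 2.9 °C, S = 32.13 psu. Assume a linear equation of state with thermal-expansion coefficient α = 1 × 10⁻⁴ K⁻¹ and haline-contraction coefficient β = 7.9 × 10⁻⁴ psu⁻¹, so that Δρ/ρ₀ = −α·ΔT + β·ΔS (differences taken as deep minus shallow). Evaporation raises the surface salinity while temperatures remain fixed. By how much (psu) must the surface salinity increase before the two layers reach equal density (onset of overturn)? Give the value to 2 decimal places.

Neutral buoyancy requires −α(T_deep − T_surf) + β(S_deep − S_surf′) = 0.
S_surf′ = S_deep − (α/β)·ΔT = 32.13 − (1 × 10⁻⁴/7.9 × 10⁻⁴)·(-7.0) = 33.0161 psu.
Increase required: 33.0161 − 31.00 = 2.0161 psu.

2.02 psu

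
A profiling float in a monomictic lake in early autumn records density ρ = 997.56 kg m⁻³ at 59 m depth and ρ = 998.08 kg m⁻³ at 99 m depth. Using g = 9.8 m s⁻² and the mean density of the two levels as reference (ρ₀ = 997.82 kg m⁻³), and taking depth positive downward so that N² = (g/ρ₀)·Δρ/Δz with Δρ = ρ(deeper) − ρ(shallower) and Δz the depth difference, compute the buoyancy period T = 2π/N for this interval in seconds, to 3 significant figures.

Δρ = 998.08 − 997.56 = 0.52 kg m⁻³ over Δz = 99 − 59 = 40 m.
N² = (9.8/997.82) × (0.52/40) = 1.2768 × 10⁻⁴ s⁻².
N = √(1.2768 × 10⁻⁴) = 0.011300 rad s⁻¹, so T = 2π/N = 556.03 s ≈ 556 s.

556 s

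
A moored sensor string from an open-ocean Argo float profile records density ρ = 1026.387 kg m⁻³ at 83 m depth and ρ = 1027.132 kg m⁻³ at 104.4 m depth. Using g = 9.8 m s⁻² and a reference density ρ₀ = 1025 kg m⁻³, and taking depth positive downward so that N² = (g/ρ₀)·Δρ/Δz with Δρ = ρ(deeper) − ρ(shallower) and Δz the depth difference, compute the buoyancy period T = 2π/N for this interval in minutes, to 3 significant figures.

5.74 min

Δρ = 1027.132 − 1026.387 = 0.745 kg m⁻³ over Δz = 104.4 − 83 = 21.4 m.
N² = (9.8/1025) × (0.745/21.4) = 3.3285 × 10⁻⁴ s⁻².
N = √(3.3285 × 10⁻⁴) = 0.018244 rad s⁻¹, so T = 2π/N = 344.40 s = 5.7400 min ≈ 5.74 min.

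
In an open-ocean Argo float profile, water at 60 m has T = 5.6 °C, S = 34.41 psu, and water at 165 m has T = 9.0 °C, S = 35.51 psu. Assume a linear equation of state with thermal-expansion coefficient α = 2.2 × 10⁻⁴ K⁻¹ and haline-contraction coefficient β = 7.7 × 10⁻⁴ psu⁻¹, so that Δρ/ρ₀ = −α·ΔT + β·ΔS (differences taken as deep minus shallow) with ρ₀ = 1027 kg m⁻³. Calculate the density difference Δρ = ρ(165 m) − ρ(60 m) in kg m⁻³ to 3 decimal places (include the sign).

+0.102 kg m⁻³

ΔT = +3.4 K, ΔS = +1.10 psu (deep − shallow).
Δρ/ρ₀ = −(2.2 × 10⁻⁴)(+3.4) + (7.7 × 10⁻⁴)(+1.10) = 9.90 × 10⁻⁵.
Δρ = 1027 × (9.90 × 10⁻⁵) = +0.102 kg m⁻³.
Positive Δρ: denser below, stable.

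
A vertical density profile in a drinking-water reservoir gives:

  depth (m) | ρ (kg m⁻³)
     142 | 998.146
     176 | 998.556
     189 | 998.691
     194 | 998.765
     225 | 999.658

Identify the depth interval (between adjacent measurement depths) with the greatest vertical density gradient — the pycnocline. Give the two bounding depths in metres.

Compute the density gradient over each adjacent pair:
  142–176 m: Δρ/Δz = 0.410/34 = 0.012 kg m⁻⁴
  176–189 m: Δρ/Δz = 0.135/13 = 0.010 kg m⁻⁴
  189–194 m: Δρ/Δz = 0.074/5 = 0.015 kg m⁻⁴
  194–225 m: Δρ/Δz = 0.893/31 = 0.029 kg m⁻⁴
The largest gradient is in the 194–225 m interval — the pycnocline.

194–225 m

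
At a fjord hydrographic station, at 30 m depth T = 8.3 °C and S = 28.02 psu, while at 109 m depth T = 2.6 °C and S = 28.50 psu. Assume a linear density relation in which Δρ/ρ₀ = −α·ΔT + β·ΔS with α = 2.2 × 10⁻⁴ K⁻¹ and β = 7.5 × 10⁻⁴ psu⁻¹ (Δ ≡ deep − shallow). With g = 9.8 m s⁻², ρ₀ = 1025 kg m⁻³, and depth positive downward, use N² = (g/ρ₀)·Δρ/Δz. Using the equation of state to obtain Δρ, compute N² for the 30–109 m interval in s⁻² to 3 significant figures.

ΔT = -5.7 K, ΔS = +0.48 psu (deep − shallow).
Δρ/ρ₀ = −αΔT + βΔS = 1.254 × 10⁻³ + 3.60 × 10⁻⁴ = 1.614 × 10⁻³, so Δρ ≈ 1.654 kg m⁻³.
N² = (g/ρ₀)·Δρ/Δz = g·(Δρ/ρ₀)/Δz = 9.8 × 1.614 × 10⁻³ / 79 = 2.0022 × 10⁻⁴ s⁻² ≈ 2.00 × 10⁻⁴ s⁻².

2.00 × 10⁻⁴ s⁻²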